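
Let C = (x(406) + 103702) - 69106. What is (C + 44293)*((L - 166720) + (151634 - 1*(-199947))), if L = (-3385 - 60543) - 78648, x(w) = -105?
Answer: 3331381440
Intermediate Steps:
L = -142576 (L = -63928 - 78648 = -142576)
C = 34491 (C = (-105 + 103702) - 69106 = 103597 - 69106 = 34491)
(C + 44293)*((L - 166720) + (151634 - 1*(-199947))) = (34491 + 44293)*((-142576 - 166720) + (151634 - 1*(-199947))) = 78784*(-309296 + (151634 + 199947)) = 78784*(-309296 + 351581) = 78784*42285 = 3331381440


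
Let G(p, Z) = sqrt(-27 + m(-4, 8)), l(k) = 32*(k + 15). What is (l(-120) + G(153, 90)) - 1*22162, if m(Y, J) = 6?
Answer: -25522 + I*sqrt(21) ≈ -25522.0 + 4.5826*I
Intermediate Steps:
l(k) = 480 + 32*k (l(k) = 32*(15 + k) = 480 + 32*k)
G(p, Z) = I*sqrt(21) (G(p, Z) = sqrt(-27 + 6) = sqrt(-21) = I*sqrt(21))
(l(-120) + G(153, 90)) - 1*22162 = ((480 + 32*(-120)) + I*sqrt(21)) - 1*22162 = ((480 - 3840) + I*sqrt(21)) - 22162 = (-3360 + I*sqrt(21)) - 22162 = -25522 + I*sqrt(21)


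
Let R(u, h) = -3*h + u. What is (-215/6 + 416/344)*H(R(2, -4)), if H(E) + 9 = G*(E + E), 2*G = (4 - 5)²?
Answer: -44665/258 ≈ -173.12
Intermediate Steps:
G = ½ (G = (4 - 5)²/2 = (½)*(-1)² = (½)*1 = ½ ≈ 0.50000)
R(u, h) = u - 3*h
H(E) = -9 + E (H(E) = -9 + (E + E)/2 = -9 + (2*E)/2 = -9 + E)
(-215/6 + 416/344)*H(R(2, -4)) = (-215/6 + 416/344)*(-9 + (2 - 3*(-4))) = (-215*⅙ + 416*(1/344))*(-9 + (2 + 12)) = (-215/6 + 52/43)*(-9 + 14) = -8933/258*5 = -44665/258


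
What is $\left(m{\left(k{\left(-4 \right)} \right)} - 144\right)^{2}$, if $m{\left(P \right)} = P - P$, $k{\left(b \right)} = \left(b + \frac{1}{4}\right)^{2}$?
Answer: $20736$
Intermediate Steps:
$k{\left(b \right)} = \left(\frac{1}{4} + b\right)^{2}$ ($k{\left(b \right)} = \left(b + \frac{1}{4}\right)^{2} = \left(\frac{1}{4} + b\right)^{2}$)
$m{\left(P \right)} = 0$
$\left(m{\left(k{\left(-4 \right)} \right)} - 144\right)^{2} = \left(0 - 144\right)^{2} = \left(-144\right)^{2} = 20736$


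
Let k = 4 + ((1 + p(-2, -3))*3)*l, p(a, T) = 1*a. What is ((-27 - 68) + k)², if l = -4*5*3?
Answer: 7921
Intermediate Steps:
p(a, T) = a
l = -60 (l = -20*3 = -60)
k = 184 (k = 4 + ((1 - 2)*3)*(-60) = 4 - 1*3*(-60) = 4 - 3*(-60) = 4 + 180 = 184)
((-27 - 68) + k)² = ((-27 - 68) + 184)² = (-95 + 184)² = 89² = 7921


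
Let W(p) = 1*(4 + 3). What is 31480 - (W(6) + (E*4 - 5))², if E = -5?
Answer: 31156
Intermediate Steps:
W(p) = 7 (W(p) = 1*7 = 7)
31480 - (W(6) + (E*4 - 5))² = 31480 - (7 + (-5*4 - 5))² = 31480 - (7 + (-20 - 5))² = 31480 - (7 - 25)² = 31480 - 1*(-18)² = 31480 - 1*324 = 31480 - 324 = 31156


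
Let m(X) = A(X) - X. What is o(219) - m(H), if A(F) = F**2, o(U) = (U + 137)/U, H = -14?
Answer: -45634/219 ≈ -208.37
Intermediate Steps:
o(U) = (137 + U)/U
m(X) = X**2 - X
o(219) - m(H) = (137 + 219)/219 - (-14)*(-1 - 14) = (1/219)*356 - (-14)*(-15) = 356/219 - 1*210 = 356/219 - 210 = -45634/219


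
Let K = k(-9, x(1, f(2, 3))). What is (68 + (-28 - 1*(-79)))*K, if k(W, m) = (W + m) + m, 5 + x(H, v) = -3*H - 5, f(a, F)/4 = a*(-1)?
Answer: -4165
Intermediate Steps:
f(a, F) = -4*a (f(a, F) = 4*(a*(-1)) = 4*(-a) = -4*a)
x(H, v) = -10 - 3*H (x(H, v) = -5 + (-3*H - 5) = -5 + (-5 - 3*H) = -10 - 3*H)
k(W, m) = W + 2*m
K = -35 (K = -9 + 2*(-10 - 3*1) = -9 + 2*(-10 - 3) = -9 + 2*(-13) = -9 - 26 = -35)
(68 + (-28 - 1*(-79)))*K = (68 + (-28 - 1*(-79)))*(-35) = (68 + (-28 + 79))*(-35) = (68 + 51)*(-35) = 119*(-35) = -4165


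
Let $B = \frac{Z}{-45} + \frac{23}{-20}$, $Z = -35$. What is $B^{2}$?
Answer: $\frac{4489}{32400} \approx 0.13855$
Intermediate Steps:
$B = - \frac{67}{180}$ ($B = - \frac{35}{-45} + \frac{23}{-20} = \left(-35\right) \left(- \frac{1}{45}\right) + 23 \left(- \frac{1}{20}\right) = \frac{7}{9} - \frac{23}{20} = - \frac{67}{180} \approx -0.37222$)
$B^{2} = \left(- \frac{67}{180}\right)^{2} = \frac{4489}{32400}$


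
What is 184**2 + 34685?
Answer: 68541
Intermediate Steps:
184**2 + 34685 = 33856 + 34685 = 68541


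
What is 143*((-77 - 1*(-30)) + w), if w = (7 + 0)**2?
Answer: 286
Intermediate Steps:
w = 49 (w = 7**2 = 49)
143*((-77 - 1*(-30)) + w) = 143*((-77 - 1*(-30)) + 49) = 143*((-77 + 30) + 49) = 143*(-47 + 49) = 143*2 = 286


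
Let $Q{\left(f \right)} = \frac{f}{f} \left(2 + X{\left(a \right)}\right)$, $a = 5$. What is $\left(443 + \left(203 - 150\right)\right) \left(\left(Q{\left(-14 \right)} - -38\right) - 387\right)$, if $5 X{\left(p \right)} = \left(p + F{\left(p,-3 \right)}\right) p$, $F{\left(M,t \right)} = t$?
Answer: $-171120$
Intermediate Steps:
$X{\left(p \right)} = \frac{p \left(-3 + p\right)}{5}$ ($X{\left(p \right)} = \frac{\left(p - 3\right) p}{5} = \frac{\left(-3 + p\right) p}{5} = \frac{p \left(-3 + p\right)}{5}$)
$Q{\left(f \right)} = 4$ ($Q{\left(f \right)} = \frac{f}{f} \left(2 + \frac{1}{5} \cdot 5 \left(-3 + 5\right)\right) = 1 \left(2 + \frac{1}{5} \cdot 5 \cdot 2\right) = 1 \left(2 + 2\right) = 1 \cdot 4 = 4$)
$\left(443 + \left(203 - 150\right)\right) \left(\left(Q{\left(-14 \right)} - -38\right) - 387\right) = \left(443 + \left(203 - 150\right)\right) \left(\left(4 - -38\right) - 387\right) = \left(443 + \left(203 - 150\right)\right) \left(\left(4 + 38\right) - 387\right) = \left(443 + 53\right) \left(42 - 387\right) = 496 \left(-345\right) = -171120$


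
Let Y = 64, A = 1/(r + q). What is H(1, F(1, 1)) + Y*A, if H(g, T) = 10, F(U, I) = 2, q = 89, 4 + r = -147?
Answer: 278/31 ≈ 8.9677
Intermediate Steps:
r = -151 (r = -4 - 147 = -151)
A = -1/62 (A = 1/(-151 + 89) = 1/(-62) = -1/62 ≈ -0.016129)
H(1, F(1, 1)) + Y*A = 10 + 64*(-1/62) = 10 - 32/31 = 278/31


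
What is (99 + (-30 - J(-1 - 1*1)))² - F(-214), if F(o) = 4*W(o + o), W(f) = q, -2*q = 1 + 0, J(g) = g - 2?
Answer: 5331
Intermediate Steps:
J(g) = -2 + g
q = -½ (q = -(1 + 0)/2 = -½*1 = -½ ≈ -0.50000)
W(f) = -½
F(o) = -2 (F(o) = 4*(-½) = -2)
(99 + (-30 - J(-1 - 1*1)))² - F(-214) = (99 + (-30 - (-2 + (-1 - 1*1))))² - 1*(-2) = (99 + (-30 - (-2 + (-1 - 1))))² + 2 = (99 + (-30 - (-2 - 2)))² + 2 = (99 + (-30 - 1*(-4)))² + 2 = (99 + (-30 + 4))² + 2 = (99 - 26)² + 2 = 73² + 2 = 5329 + 2 = 5331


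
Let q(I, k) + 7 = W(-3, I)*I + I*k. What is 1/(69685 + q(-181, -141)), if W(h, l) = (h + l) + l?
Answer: 1/161264 ≈ 6.2010e-6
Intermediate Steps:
W(h, l) = h + 2*l
q(I, k) = -7 + I*k + I*(-3 + 2*I) (q(I, k) = -7 + ((-3 + 2*I)*I + I*k) = -7 + (I*(-3 + 2*I) + I*k) = -7 + (I*k + I*(-3 + 2*I)) = -7 + I*k + I*(-3 + 2*I))
1/(69685 + q(-181, -141)) = 1/(69685 + (-7 - 181*(-141) - 181*(-3 + 2*(-181)))) = 1/(69685 + (-7 + 25521 - 181*(-3 - 362))) = 1/(69685 + (-7 + 25521 - 181*(-365))) = 1/(69685 + (-7 + 25521 + 66065)) = 1/(69685 + 91579) = 1/161264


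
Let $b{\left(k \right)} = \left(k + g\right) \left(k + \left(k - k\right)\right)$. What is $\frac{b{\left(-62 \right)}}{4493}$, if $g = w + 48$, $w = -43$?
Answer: $\frac{3534}{4493} \approx 0.78656$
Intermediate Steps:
$g = 5$ ($g = -43 + 48 = 5$)
$b{\left(k \right)} = k \left(5 + k\right)$ ($b{\left(k \right)} = \left(k + 5\right) \left(k + \left(k - k\right)\right) = \left(5 + k\right) \left(k + 0\right) = \left(5 + k\right) k = k \left(5 + k\right)$)
$\frac{b{\left(-62 \right)}}{4493} = \frac{\left(-62\right) \left(5 - 62\right)}{4493} = \left(-62\right) \left(-57\right) \frac{1}{4493} = 3534 \cdot \frac{1}{4493} = \frac{3534}{4493}$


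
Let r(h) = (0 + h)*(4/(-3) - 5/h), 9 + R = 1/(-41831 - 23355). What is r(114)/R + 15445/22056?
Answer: 234786754687/12939703800 ≈ 18.145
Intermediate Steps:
R = -586675/65186 (R = -9 + 1/(-41831 - 23355) = -9 + 1/(-65186) = -9 - 1/65186 = -586675/65186 ≈ -9.0000)
r(h) = h*(-4/3 - 5/h) (r(h) = h*(4*(-⅓) - 5/h) = h*(-4/3 - 5/h))
r(114)/R + 15445/22056 = (-5 - 4/3*114)/(-586675/65186) + 15445/22056 = (-5 - 152)*(-65186/586675) + 15445*(1/22056) = -157*(-65186/586675) + 15445/22056 = 10234202/586675 + 15445/22056 = 234786754687/12939703800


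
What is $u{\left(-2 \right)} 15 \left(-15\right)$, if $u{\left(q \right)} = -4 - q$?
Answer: $450$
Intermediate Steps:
$u{\left(-2 \right)} 15 \left(-15\right) = \left(-4 - -2\right) 15 \left(-15\right) = \left(-4 + 2\right) 15 \left(-15\right) = \left(-2\right) 15 \left(-15\right) = \left(-30\right) \left(-15\right) = 450$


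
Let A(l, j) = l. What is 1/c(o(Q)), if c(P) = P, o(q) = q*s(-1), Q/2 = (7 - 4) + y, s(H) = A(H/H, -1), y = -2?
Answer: 1/2 ≈ 0.50000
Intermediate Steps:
s(H) = 1 (s(H) = H/H = 1)
Q = 2 (Q = 2*((7 - 4) - 2) = 2*(3 - 2) = 2*1 = 2)
o(q) = q (o(q) = q*1 = q)
1/c(o(Q)) = 1/2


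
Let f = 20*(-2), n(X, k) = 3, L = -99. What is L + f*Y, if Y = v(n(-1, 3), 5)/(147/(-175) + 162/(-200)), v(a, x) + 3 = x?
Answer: -1667/33 ≈ -50.515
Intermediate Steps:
v(a, x) = -3 + x
f = -40
Y = -40/33 (Y = (-3 + 5)/(147/(-175) + 162/(-200)) = 2/(147*(-1/175) + 162*(-1/200)) = 2/(-21/25 - 81/100) = 2/(-33/20) = 2*(-20/33) = -40/33 ≈ -1.2121)
L + f*Y = -99 - 40*(-40/33) = -99 + 1600/33 = -1667/33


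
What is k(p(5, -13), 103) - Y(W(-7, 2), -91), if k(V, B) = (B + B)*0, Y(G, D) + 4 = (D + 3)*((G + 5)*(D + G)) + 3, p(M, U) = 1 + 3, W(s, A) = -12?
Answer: 63449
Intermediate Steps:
p(M, U) = 4
Y(G, D) = -1 + (3 + D)*(5 + G)*(D + G) (Y(G, D) = -4 + ((D + 3)*((G + 5)*(D + G)) + 3) = -4 + ((3 + D)*((5 + G)*(D + G)) + 3) = -4 + ((3 + D)*(5 + G)*(D + G) + 3) = -4 + (3 + (3 + D)*(5 + G)*(D + G)) = -1 + (3 + D)*(5 + G)*(D + G))
k(V, B) = 0 (k(V, B) = (2*B)*0 = 0)
k(p(5, -13), 103) - Y(W(-7, 2), -91) = 0 - (-1 + 3*(-12)² + 5*(-91)² + 15*(-91) + 15*(-12) - 91*(-12)² - 12*(-91)² + 8*(-91)*(-12)) = 0 - (-1 + 3*144 + 5*8281 - 1365 - 180 - 91*144 - 12*8281 + 8736) = 0 - (-1 + 432 + 41405 - 1365 - 180 - 13104 - 99372 + 8736) = 0 - 1*(-63449) = 0 + 63449 = 63449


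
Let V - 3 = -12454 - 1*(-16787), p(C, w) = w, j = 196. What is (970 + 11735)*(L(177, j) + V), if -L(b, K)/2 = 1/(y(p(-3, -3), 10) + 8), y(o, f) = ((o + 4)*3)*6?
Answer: 716142735/13 ≈ 5.5088e+7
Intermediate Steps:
y(o, f) = 72 + 18*o (y(o, f) = ((4 + o)*3)*6 = (12 + 3*o)*6 = 72 + 18*o)
V = 4336 (V = 3 + (-12454 - 1*(-16787)) = 3 + (-12454 + 16787) = 3 + 4333 = 4336)
L(b, K) = -1/13 (L(b, K) = -2/((72 + 18*(-3)) + 8) = -2/((72 - 54) + 8) = -2/(18 + 8) = -2/26 = -2*1/26 = -1/13)
(970 + 11735)*(L(177, j) + V) = (970 + 11735)*(-1/13 + 4336) = 12705*(56367/13) = 716142735/13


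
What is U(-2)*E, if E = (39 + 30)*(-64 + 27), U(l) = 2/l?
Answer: 2553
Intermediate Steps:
E = -2553 (E = 69*(-37) = -2553)
U(-2)*E = (2/(-2))*(-2553) = (2*(-½))*(-2553) = -1*(-2553) = 2553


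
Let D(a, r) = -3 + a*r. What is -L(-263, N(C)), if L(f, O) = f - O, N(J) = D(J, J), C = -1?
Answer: 261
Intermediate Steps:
N(J) = -3 + J**2 (N(J) = -3 + J*J = -3 + J**2)
-L(-263, N(C)) = -(-263 - (-3 + (-1)**2)) = -(-263 - (-3 + 1)) = -(-263 - 1*(-2)) = -(-263 + 2) = -1*(-261) = 261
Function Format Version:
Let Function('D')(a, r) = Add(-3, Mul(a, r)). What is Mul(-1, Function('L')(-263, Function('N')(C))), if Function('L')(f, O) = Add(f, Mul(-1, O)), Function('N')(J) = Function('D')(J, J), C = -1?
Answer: 261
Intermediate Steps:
Function('N')(J) = Add(-3, Pow(J, 2)) (Function('N')(J) = Add(-3, Mul(J, J)) = Add(-3, Pow(J, 2)))
Mul(-1, Function('L')(-263, Function('N')(C))) = Mul(-1, Add(-263, Mul(-1, Add(-3, Pow(-1, 2))))) = Mul(-1, Add(-263, Mul(-1, Add(-3, 1)))) = Mul(-1, Add(-263, Mul(-1, -2))) = Mul(-1, Add(-263, 2)) = Mul(-1, -261) = 261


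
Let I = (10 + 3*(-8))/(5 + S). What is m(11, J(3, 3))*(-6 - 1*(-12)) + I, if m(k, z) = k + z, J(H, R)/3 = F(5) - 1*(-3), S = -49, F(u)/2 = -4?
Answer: -521/22 ≈ -23.682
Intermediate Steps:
F(u) = -8 (F(u) = 2*(-4) = -8)
I = 7/22 (I = (10 + 3*(-8))/(5 - 49) = (10 - 24)/(-44) = -14*(-1/44) = 7/22 ≈ 0.31818)
J(H, R) = -15 (J(H, R) = 3*(-8 - 1*(-3)) = 3*(-8 + 3) = 3*(-5) = -15)
m(11, J(3, 3))*(-6 - 1*(-12)) + I = (11 - 15)*(-6 - 1*(-12)) + 7/22 = -4*(-6 + 12) + 7/22 = -4*6 + 7/22 = -24 + 7/22 = -521/22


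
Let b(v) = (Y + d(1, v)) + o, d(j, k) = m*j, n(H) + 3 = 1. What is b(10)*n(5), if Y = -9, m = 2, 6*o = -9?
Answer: 17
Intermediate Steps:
o = -3/2 (o = (1/6)*(-9) = -3/2 ≈ -1.5000)
n(H) = -2 (n(H) = -3 + 1 = -2)
d(j, k) = 2*j
b(v) = -17/2 (b(v) = (-9 + 2*1) - 3/2 = (-9 + 2) - 3/2 = -7 - 3/2 = -17/2)
b(10)*n(5) = -17/2*(-2) = 17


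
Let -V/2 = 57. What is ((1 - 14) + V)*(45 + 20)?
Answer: -8255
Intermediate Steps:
V = -114 (V = -2*57 = -114)
((1 - 14) + V)*(45 + 20) = ((1 - 14) - 114)*(45 + 20) = (-13 - 114)*65 = -127*65 = -8255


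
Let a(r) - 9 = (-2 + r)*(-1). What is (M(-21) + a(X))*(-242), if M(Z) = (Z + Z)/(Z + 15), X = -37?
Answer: -13310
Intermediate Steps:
a(r) = 11 - r (a(r) = 9 + (-2 + r)*(-1) = 9 + (2 - r) = 11 - r)
M(Z) = 2*Z/(15 + Z) (M(Z) = (2*Z)/(15 + Z) = 2*Z/(15 + Z))
(M(-21) + a(X))*(-242) = (2*(-21)/(15 - 21) + (11 - 1*(-37)))*(-242) = (2*(-21)/(-6) + (11 + 37))*(-242) = (2*(-21)*(-⅙) + 48)*(-242) = (7 + 48)*(-242) = 55*(-242) = -13310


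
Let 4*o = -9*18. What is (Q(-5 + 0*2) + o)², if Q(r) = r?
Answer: 8281/4 ≈ 2070.3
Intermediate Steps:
o = -81/2 (o = (-9*18)/4 = (¼)*(-162) = -81/2 ≈ -40.500)
(Q(-5 + 0*2) + o)² = ((-5 + 0*2) - 81/2)² = ((-5 + 0) - 81/2)² = (-5 - 81/2)² = (-91/2)² = 8281/4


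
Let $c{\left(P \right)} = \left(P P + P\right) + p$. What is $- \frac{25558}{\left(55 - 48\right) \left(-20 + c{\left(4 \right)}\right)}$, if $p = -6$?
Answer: $\frac{12779}{21} \approx 608.52$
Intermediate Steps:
$c{\left(P \right)} = -6 + P + P^{2}$ ($c{\left(P \right)} = \left(P P + P\right) - 6 = \left(P^{2} + P\right) - 6 = \left(P + P^{2}\right) - 6 = -6 + P + P^{2}$)
$- \frac{25558}{\left(55 - 48\right) \left(-20 + c{\left(4 \right)}\right)} = - \frac{25558}{\left(55 - 48\right) \left(-20 + \left(-6 + 4 + 4^{2}\right)\right)} = - \frac{25558}{\left(55 - 48\right) \left(-20 + \left(-6 + 4 + 16\right)\right)} = - \frac{25558}{7 \left(-20 + 14\right)} = - \frac{25558}{7 \left(-6\right)} = - \frac{25558}{-42} = \left(-25558\right) \left(- \frac{1}{42}\right) = \frac{12779}{21}$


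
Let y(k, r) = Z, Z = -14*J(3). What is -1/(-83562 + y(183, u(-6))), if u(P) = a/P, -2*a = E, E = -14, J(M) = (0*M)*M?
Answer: 1/83562 ≈ 1.1967e-5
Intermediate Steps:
J(M) = 0 (J(M) = 0*M = 0)
a = 7 (a = -½*(-14) = 7)
u(P) = 7/P
Z = 0 (Z = -14*0 = 0)
y(k, r) = 0
-1/(-83562 + y(183, u(-6))) = -1/(-83562 + 0) = -1/(-83562) = -1*(-1/83562) = 1/83562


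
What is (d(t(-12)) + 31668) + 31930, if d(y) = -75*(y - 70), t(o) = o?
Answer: 69748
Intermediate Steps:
d(y) = 5250 - 75*y (d(y) = -75*(-70 + y) = 5250 - 75*y)
(d(t(-12)) + 31668) + 31930 = ((5250 - 75*(-12)) + 31668) + 31930 = ((5250 + 900) + 31668) + 31930 = (6150 + 31668) + 31930 = 37818 + 31930 = 69748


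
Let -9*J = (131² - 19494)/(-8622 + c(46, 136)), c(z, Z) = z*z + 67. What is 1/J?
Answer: -57951/2333 ≈ -24.840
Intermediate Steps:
c(z, Z) = 67 + z² (c(z, Z) = z² + 67 = 67 + z²)
J = -2333/57951 (J = -(131² - 19494)/(9*(-8622 + (67 + 46²))) = -(17161 - 19494)/(9*(-8622 + (67 + 2116))) = -(-2333)/(9*(-8622 + 2183)) = -(-2333)/(9*(-6439)) = -(-2333)*(-1)/(9*6439) = -⅑*2333/6439 = -2333/57951 ≈ -0.040258)
1/J = 1/(-2333/57951) = -57951/2333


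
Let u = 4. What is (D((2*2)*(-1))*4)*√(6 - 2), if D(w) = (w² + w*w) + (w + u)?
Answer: 256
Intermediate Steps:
D(w) = 4 + w + 2*w² (D(w) = (w² + w*w) + (w + 4) = (w² + w²) + (4 + w) = 2*w² + (4 + w) = 4 + w + 2*w²)
(D((2*2)*(-1))*4)*√(6 - 2) = ((4 + (2*2)*(-1) + 2*((2*2)*(-1))²)*4)*√(6 - 2) = ((4 + 4*(-1) + 2*(4*(-1))²)*4)*√4 = ((4 - 4 + 2*(-4)²)*4)*2 = ((4 - 4 + 2*16)*4)*2 = ((4 - 4 + 32)*4)*2 = (32*4)*2 = 128*2 = 256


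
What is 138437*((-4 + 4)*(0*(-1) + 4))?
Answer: 0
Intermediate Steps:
138437*((-4 + 4)*(0*(-1) + 4)) = 138437*(0*(0 + 4)) = 138437*(0*4) = 138437*0 = 0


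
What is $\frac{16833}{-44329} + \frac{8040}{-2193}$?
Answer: $- \frac{131106643}{32404499} \approx -4.0459$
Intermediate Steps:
$\frac{16833}{-44329} + \frac{8040}{-2193} = 16833 \left(- \frac{1}{44329}\right) + 8040 \left(- \frac{1}{2193}\right) = - \frac{16833}{44329} - \frac{2680}{731} = - \frac{131106643}{32404499}$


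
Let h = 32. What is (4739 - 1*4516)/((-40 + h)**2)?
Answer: 223/64 ≈ 3.4844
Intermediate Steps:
(4739 - 1*4516)/((-40 + h)**2) = (4739 - 1*4516)/((-40 + 32)**2) = (4739 - 4516)/((-8)**2) = 223/64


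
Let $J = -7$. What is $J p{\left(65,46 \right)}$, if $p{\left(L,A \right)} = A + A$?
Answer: $-644$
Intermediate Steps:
$p{\left(L,A \right)} = 2 A$
$J p{\left(65,46 \right)} = - 7 \cdot 2 \cdot 46 = \left(-7\right) 92 = -644$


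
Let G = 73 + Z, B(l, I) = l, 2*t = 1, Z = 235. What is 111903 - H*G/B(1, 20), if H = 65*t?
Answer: 101893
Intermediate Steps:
t = ½ (t = (½)*1 = ½ ≈ 0.50000)
G = 308 (G = 73 + 235 = 308)
H = 65/2 (H = 65*(½) = 65/2 ≈ 32.500)
111903 - H*G/B(1, 20) = 111903 - 65*308/1/2 = 111903 - 65*308*1/2 = 111903 - 65*308/2 = 111903 - 1*10010 = 111903 - 10010 = 101893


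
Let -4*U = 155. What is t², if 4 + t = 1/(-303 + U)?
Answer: 29942784/1868689 ≈ 16.023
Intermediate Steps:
U = -155/4 (U = -¼*155 = -155/4 ≈ -38.750)
t = -5472/1367 (t = -4 + 1/(-303 - 155/4) = -4 + 1/(-1367/4) = -4 - 4/1367 = -5472/1367 ≈ -4.0029)
t² = (-5472/1367)² = 29942784/1868689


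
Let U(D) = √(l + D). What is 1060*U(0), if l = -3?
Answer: 1060*I*√3 ≈ 1836.0*I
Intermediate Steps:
U(D) = √(-3 + D)
1060*U(0) = 1060*√(-3 + 0) = 1060*√(-3) = 1060*(I*√3) = 1060*I*√3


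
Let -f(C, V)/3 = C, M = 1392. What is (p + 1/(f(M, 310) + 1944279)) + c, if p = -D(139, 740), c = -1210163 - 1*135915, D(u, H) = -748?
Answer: -2610078768989/1940103 ≈ -1.3453e+6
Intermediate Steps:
f(C, V) = -3*C
c = -1346078 (c = -1210163 - 135915 = -1346078)
p = 748 (p = -1*(-748) = 748)
(p + 1/(f(M, 310) + 1944279)) + c = (748 + 1/(-3*1392 + 1944279)) - 1346078 = (748 + 1/(-4176 + 1944279)) - 1346078 = (748 + 1/1940103) - 1346078 = 1451197045/1940103 - 1346078 = -2610078768989/1940103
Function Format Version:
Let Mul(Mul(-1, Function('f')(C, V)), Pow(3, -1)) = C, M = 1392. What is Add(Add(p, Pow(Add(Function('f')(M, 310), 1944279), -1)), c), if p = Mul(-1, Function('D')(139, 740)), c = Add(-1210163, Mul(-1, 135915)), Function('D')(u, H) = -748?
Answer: Rational(-2610078768989, 1940103) ≈ -1.3453e+6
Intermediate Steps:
Function('f')(C, V) = Mul(-3, C)
c = -1346078 (c = Add(-1210163, -135915) = -1346078)
p = 748 (p = Mul(-1, -748) = 748)
Add(Add(p, Pow(Add(Function('f')(M, 310), 1944279), -1)), c) = Add(Add(748, Pow(Add(Mul(-3, 1392), 1944279), -1)), -1346078) = Add(Add(748, Pow(Add(-4176, 1944279), -1)), -1346078) = Add(Add(748, Pow(1940103, -1)), -1346078) = Add(Add(748, Rational(1, 1940103)), -1346078) = Add(Rational(1451197045, 1940103), -1346078) = Rational(-2610078768989, 1940103)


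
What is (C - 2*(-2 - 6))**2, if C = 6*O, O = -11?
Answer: 2500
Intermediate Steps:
C = -66 (C = 6*(-11) = -66)
(C - 2*(-2 - 6))**2 = (-66 - 2*(-2 - 6))**2 = (-66 - 2*(-8))**2 = (-66 + 16)**2 = (-50)**2 = 2500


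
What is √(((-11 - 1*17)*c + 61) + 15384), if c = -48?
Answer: √16789 ≈ 129.57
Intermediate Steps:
√(((-11 - 1*17)*c + 61) + 15384) = √(((-11 - 1*17)*(-48) + 61) + 15384) = √(((-11 - 17)*(-48) + 61) + 15384) = √((-28*(-48) + 61) + 15384) = √((1344 + 61) + 15384) = √(1405 + 15384) = √16789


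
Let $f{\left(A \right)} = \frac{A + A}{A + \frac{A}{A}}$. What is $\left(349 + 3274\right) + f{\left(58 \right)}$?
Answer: $\frac{213873}{59} \approx 3625.0$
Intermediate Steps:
$f{\left(A \right)} = \frac{2 A}{1 + A}$ ($f{\left(A \right)} = \frac{2 A}{A + 1} = \frac{2 A}{1 + A}$)
$\left(349 + 3274\right) + f{\left(58 \right)} = \left(349 + 3274\right) + 2 \cdot 58 \frac{1}{1 + 58} = 3623 + 2 \cdot 58 \cdot \frac{1}{59} = 3623 + \frac{116}{59} = \frac{213873}{59}$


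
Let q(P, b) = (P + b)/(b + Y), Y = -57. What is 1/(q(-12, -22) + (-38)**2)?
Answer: 79/114110 ≈ 0.00069231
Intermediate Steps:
q(P, b) = (P + b)/(-57 + b) (q(P, b) = (P + b)/(b - 57) = (P + b)/(-57 + b))
1/(q(-12, -22) + (-38)**2) = 1/((-12 - 22)/(-57 - 22) + (-38)**2) = 1/(-34/(-79) + 1444) = 1/(-1/79*(-34) + 1444) = 1/(34/79 + 1444) = 1/(114110/79) = 79/114110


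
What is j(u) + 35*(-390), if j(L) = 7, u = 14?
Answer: -13643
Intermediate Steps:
j(u) + 35*(-390) = 7 + 35*(-390) = 7 - 13650 = -13643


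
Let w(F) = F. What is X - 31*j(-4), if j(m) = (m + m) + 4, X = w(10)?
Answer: 134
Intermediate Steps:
X = 10
j(m) = 4 + 2*m (j(m) = 2*m + 4 = 4 + 2*m)
X - 31*j(-4) = 10 - 31*(4 + 2*(-4)) = 10 - 31*(4 - 8) = 10 - 31*(-4) = 10 + 124 = 134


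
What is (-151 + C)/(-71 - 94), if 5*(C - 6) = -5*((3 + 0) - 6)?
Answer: 142/165 ≈ 0.86061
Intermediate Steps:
C = 9 (C = 6 + (-5*((3 + 0) - 6))/5 = 6 + (-5*(3 - 6))/5 = 6 + (-5*(-3))/5 = 6 + (⅕)*15 = 6 + 3 = 9)
(-151 + C)/(-71 - 94) = (-151 + 9)/(-71 - 94) = -142/(-165) = -1/165*(-142) = 142/165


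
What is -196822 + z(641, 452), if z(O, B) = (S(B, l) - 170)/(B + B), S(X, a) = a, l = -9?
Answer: -177927267/904 ≈ -1.9682e+5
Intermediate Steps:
z(O, B) = -179/(2*B) (z(O, B) = (-9 - 170)/(B + B) = -179*1/(2*B) = -179/(2*B))
-196822 + z(641, 452) = -196822 - 179/2/452 = -196822 - 179/2*1/452 = -196822 - 179/904 = -177927267/904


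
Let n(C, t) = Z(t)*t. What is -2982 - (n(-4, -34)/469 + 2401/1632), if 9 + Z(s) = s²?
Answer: -2219927989/765408 ≈ -2900.3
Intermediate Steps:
Z(s) = -9 + s²
n(C, t) = t*(-9 + t²) (n(C, t) = (-9 + t²)*t = t*(-9 + t²))
-2982 - (n(-4, -34)/469 + 2401/1632) = -2982 - (-34*(-9 + (-34)²)/469 + 2401/1632) = -2982 - (-34*(-9 + 1156)*(1/469) + 2401*(1/1632)) = -2982 - (-34*1147*(1/469) + 2401/1632) = -2982 - (-38998*1/469 + 2401/1632) = -2982 - (-38998/469 + 2401/1632) = -2982 - 1*(-62518667/765408) = -2982 + 62518667/765408 = -2219927989/765408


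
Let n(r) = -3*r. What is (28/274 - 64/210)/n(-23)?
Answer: -2914/992565 ≈ -0.0029358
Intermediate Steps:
(28/274 - 64/210)/n(-23) = (28/274 - 64/210)/((-3*(-23))) = (28*(1/274) - 64*1/210)/69 = (14/137 - 32/105)*(1/69) = -2914/14385*1/69 = -2914/992565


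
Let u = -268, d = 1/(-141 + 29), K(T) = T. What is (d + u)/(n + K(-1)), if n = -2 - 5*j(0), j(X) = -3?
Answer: -30017/1344 ≈ -22.334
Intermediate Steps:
d = -1/112 (d = 1/(-112) = -1/112 ≈ -0.0089286)
n = 13 (n = -2 - 5*(-3) = -2 + 15 = 13)
(d + u)/(n + K(-1)) = (-1/112 - 268)/(13 - 1) = -30017/112/12 = -30017/112*1/12 = -30017/1344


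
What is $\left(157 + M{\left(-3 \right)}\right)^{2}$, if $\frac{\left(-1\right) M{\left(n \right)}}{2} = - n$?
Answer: $22801$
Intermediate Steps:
$M{\left(n \right)} = 2 n$ ($M{\left(n \right)} = - 2 \left(- n\right) = 2 n$)
$\left(157 + M{\left(-3 \right)}\right)^{2} = \left(157 + 2 \left(-3\right)\right)^{2} = \left(157 - 6\right)^{2} = 151^{2} = 22801$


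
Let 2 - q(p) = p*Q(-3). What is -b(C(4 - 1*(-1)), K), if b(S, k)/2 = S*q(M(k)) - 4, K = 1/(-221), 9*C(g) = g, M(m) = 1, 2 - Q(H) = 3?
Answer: 14/3 ≈ 4.6667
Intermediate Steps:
Q(H) = -1 (Q(H) = 2 - 1*3 = 2 - 3 = -1)
C(g) = g/9
q(p) = 2 + p (q(p) = 2 - p*(-1) = 2 - (-1)*p = 2 + p)
K = -1/221 ≈ -0.0045249
b(S, k) = -8 + 6*S (b(S, k) = 2*(S*(2 + 1) - 4) = 2*(S*3 - 4) = 2*(3*S - 4) = 2*(-4 + 3*S) = -8 + 6*S)
-b(C(4 - 1*(-1)), K) = -(-8 + 6*((4 - 1*(-1))/9)) = -(-8 + 6*((4 + 1)/9)) = -(-8 + 6*((⅑)*5)) = -(-8 + 6*(5/9)) = -(-8 + 10/3) = -1*(-14/3) = 14/3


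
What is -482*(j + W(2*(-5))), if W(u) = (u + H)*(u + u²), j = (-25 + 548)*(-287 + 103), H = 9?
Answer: 46427204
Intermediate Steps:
j = -96232 (j = 523*(-184) = -96232)
W(u) = (9 + u)*(u + u²) (W(u) = (u + 9)*(u + u²) = (9 + u)*(u + u²))
-482*(j + W(2*(-5))) = -482*(-96232 + (2*(-5))*(9 + (2*(-5))² + 10*(2*(-5)))) = -482*(-96232 - 10*(9 + (-10)² + 10*(-10))) = -482*(-96232 - 10*(9 + 100 - 100)) = -482*(-96232 - 10*9) = -482*(-96232 - 90) = -482*(-96322) = 46427204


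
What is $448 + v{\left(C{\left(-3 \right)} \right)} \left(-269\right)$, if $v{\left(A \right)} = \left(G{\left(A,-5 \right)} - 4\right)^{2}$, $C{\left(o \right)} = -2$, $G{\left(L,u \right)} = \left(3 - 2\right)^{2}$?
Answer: $-1973$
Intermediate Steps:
$G{\left(L,u \right)} = 1$ ($G{\left(L,u \right)} = 1^{2} = 1$)
$v{\left(A \right)} = 9$ ($v{\left(A \right)} = \left(1 - 4\right)^{2} = \left(-3\right)^{2} = 9$)
$448 + v{\left(C{\left(-3 \right)} \right)} \left(-269\right) = 448 + 9 \left(-269\right) = 448 - 2421 = -1973$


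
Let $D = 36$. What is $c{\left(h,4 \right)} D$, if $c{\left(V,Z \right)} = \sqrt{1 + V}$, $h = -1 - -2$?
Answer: $36 \sqrt{2} \approx 50.912$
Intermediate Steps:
$h = 1$ ($h = -1 + 2 = 1$)
$c{\left(h,4 \right)} D = \sqrt{1 + 1} \cdot 36 = \sqrt{2} \cdot 36 = 36 \sqrt{2}$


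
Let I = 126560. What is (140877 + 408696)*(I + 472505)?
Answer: 329229949245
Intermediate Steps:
(140877 + 408696)*(I + 472505) = (140877 + 408696)*(126560 + 472505) = 549573*599065 = 329229949245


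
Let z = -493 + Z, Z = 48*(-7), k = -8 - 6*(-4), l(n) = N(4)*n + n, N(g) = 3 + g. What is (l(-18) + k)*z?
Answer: 106112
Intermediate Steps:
l(n) = 8*n (l(n) = (3 + 4)*n + n = 7*n + n = 8*n)
k = 16 (k = -8 + 24 = 16)
Z = -336
z = -829 (z = -493 - 336 = -829)
(l(-18) + k)*z = (8*(-18) + 16)*(-829) = (-144 + 16)*(-829) = -128*(-829) = 106112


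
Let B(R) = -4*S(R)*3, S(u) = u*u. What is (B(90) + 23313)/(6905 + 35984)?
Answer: -6717/3899 ≈ -1.7227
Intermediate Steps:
S(u) = u²
B(R) = -12*R² (B(R) = -4*R²*3 = -12*R²)
(B(90) + 23313)/(6905 + 35984) = (-12*90² + 23313)/(6905 + 35984) = (-12*8100 + 23313)/42889 = (-97200 + 23313)*(1/42889) = -73887*1/42889 = -6717/3899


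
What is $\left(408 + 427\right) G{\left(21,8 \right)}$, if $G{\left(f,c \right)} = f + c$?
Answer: $24215$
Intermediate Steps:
$G{\left(f,c \right)} = c + f$
$\left(408 + 427\right) G{\left(21,8 \right)} = \left(408 + 427\right) \left(8 + 21\right) = 835 \cdot 29 = 24215$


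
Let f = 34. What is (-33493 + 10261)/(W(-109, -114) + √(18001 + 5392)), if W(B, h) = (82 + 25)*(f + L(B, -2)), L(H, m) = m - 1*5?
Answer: -4194828/520183 + 1452*√23393/520183 ≈ -7.6372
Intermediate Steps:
L(H, m) = -5 + m (L(H, m) = m - 5 = -5 + m)
W(B, h) = 2889 (W(B, h) = (82 + 25)*(34 + (-5 - 2)) = 107*(34 - 7) = 107*27 = 2889)
(-33493 + 10261)/(W(-109, -114) + √(18001 + 5392)) = (-33493 + 10261)/(2889 + √(18001 + 5392)) = -23232/(2889 + √23393)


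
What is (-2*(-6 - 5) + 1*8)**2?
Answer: 900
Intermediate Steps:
(-2*(-6 - 5) + 1*8)**2 = (-2*(-11) + 8)**2 = (22 + 8)**2 = 30**2 = 900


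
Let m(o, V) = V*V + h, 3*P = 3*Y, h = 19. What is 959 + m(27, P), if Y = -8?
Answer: 1042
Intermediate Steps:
P = -8 (P = (3*(-8))/3 = (⅓)*(-24) = -8)
m(o, V) = 19 + V² (m(o, V) = V*V + 19 = V² + 19 = 19 + V²)
959 + m(27, P) = 959 + (19 + (-8)²) = 959 + (19 + 64) = 959 + 83 = 1042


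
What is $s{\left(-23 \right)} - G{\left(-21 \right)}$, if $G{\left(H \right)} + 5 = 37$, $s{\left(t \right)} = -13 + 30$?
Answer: $-15$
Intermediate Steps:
$s{\left(t \right)} = 17$
$G{\left(H \right)} = 32$ ($G{\left(H \right)} = -5 + 37 = 32$)
$s{\left(-23 \right)} - G{\left(-21 \right)} = 17 - 32 = -15$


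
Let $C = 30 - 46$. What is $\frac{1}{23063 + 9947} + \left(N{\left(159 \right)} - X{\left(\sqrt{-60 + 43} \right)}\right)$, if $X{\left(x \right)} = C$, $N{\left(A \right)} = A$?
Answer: $\frac{5776751}{33010} \approx 175.0$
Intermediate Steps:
$C = -16$
$X{\left(x \right)} = -16$
$\frac{1}{23063 + 9947} + \left(N{\left(159 \right)} - X{\left(\sqrt{-60 + 43} \right)}\right) = \frac{1}{23063 + 9947} + \left(159 - -16\right) = \frac{1}{33010} + \left(159 + 16\right) = \frac{1}{33010} + 175 = \frac{5776751}{33010}$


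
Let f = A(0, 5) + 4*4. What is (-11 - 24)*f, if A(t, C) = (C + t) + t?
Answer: -735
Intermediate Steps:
A(t, C) = C + 2*t
f = 21 (f = (5 + 2*0) + 4*4 = (5 + 0) + 16 = 5 + 16 = 21)
(-11 - 24)*f = (-11 - 24)*21 = -35*21 = -735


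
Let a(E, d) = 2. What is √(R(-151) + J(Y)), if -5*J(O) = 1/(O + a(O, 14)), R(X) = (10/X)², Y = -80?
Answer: √24102390/58890 ≈ 0.083366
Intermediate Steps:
R(X) = 100/X²
J(O) = -1/(5*(2 + O)) (J(O) = -1/(5*(O + 2)) = -1/(5*(2 + O)))
√(R(-151) + J(Y)) = √(100/(-151)² - 1/(10 + 5*(-80))) = √(100*(1/22801) - 1/(10 - 400)) = √(100/22801 - 1/(-390)) = √(100/22801 - 1*(-1/390)) = √(100/22801 + 1/390) = √(61801/8892390) = √24102390/58890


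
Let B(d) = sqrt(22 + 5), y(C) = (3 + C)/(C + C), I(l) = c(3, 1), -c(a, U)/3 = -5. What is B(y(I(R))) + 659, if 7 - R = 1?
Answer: 659 + 3*sqrt(3) ≈ 664.20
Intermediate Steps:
R = 6 (R = 7 - 1*1 = 7 - 1 = 6)
c(a, U) = 15 (c(a, U) = -3*(-5) = 15)
I(l) = 15
y(C) = (3 + C)/(2*C) (y(C) = (3 + C)/((2*C)) = (3 + C)*(1/(2*C)) = (3 + C)/(2*C))
B(d) = 3*sqrt(3) (B(d) = sqrt(27) = 3*sqrt(3))
B(y(I(R))) + 659 = 3*sqrt(3) + 659 = 659 + 3*sqrt(3)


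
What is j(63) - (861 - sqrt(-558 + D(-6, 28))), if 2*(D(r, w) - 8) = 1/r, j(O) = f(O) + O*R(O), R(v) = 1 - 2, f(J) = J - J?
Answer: -924 + I*sqrt(19803)/6 ≈ -924.0 + 23.454*I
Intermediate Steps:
f(J) = 0
R(v) = -1
j(O) = -O (j(O) = 0 + O*(-1) = 0 - O = -O)
D(r, w) = 8 + 1/(2*r)
j(63) - (861 - sqrt(-558 + D(-6, 28))) = -1*63 - (861 - sqrt(-558 + (8 + (1/2)/(-6)))) = -63 - (861 - sqrt(-558 + (8 + (1/2)*(-1/6)))) = -63 - (861 - sqrt(-558 + (8 - 1/12))) = -63 - (861 - sqrt(-558 + 95/12)) = -63 - (861 - sqrt(-6601/12)) = -63 - (861 - I*sqrt(19803)/6) = -63 + (-861 + I*sqrt(19803)/6) = -924 + I*sqrt(19803)/6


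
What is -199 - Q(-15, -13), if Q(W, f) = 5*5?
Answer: -224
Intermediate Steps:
Q(W, f) = 25
-199 - Q(-15, -13) = -199 - 1*25 = -199 - 25 = -224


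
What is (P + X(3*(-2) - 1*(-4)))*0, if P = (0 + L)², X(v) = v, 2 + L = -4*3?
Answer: 0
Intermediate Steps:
L = -14 (L = -2 - 4*3 = -2 - 12 = -14)
P = 196 (P = (0 - 14)² = (-14)² = 196)
(P + X(3*(-2) - 1*(-4)))*0 = (196 + (3*(-2) - 1*(-4)))*0 = (196 + (-6 + 4))*0 = (196 - 2)*0 = 194*0 = 0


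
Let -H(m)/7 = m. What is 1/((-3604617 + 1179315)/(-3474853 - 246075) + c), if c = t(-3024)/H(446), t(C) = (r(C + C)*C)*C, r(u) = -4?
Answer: 414883472/4861171690677 ≈ 8.5346e-5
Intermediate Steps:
H(m) = -7*m
t(C) = -4*C**2 (t(C) = (-4*C)*C = -4*C**2)
c = 2612736/223 (c = (-4*(-3024)**2)/((-7*446)) = -4*9144576/(-3122) = -36578304*(-1/3122) = 2612736/223 ≈ 11716.)
1/((-3604617 + 1179315)/(-3474853 - 246075) + c) = 1/((-3604617 + 1179315)/(-3474853 - 246075) + 2612736/223) = 1/(-2425302/(-3720928) + 2612736/223) = 1/(-2425302*(-1/3720928) + 2612736/223) = 1/(1212651/1860464 + 2612736/223) = 1/(4861171690677/414883472) = 414883472/4861171690677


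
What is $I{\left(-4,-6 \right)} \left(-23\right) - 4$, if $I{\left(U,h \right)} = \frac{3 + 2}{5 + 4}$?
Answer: $- \frac{151}{9} \approx -16.778$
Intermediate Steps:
$I{\left(U,h \right)} = \frac{5}{9}$
$I{\left(-4,-6 \right)} \left(-23\right) - 4 = \frac{5}{9} \left(-23\right) - 4 = - \frac{115}{9} - 4 = - \frac{151}{9}$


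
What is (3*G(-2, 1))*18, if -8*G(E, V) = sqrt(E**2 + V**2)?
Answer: -27*sqrt(5)/4 ≈ -15.093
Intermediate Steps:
G(E, V) = -sqrt(E**2 + V**2)/8
(3*G(-2, 1))*18 = (3*(-sqrt((-2)**2 + 1**2)/8))*18 = (3*(-sqrt(4 + 1)/8))*18 = (3*(-sqrt(5)/8))*18 = -3*sqrt(5)/8*18 = -27*sqrt(5)/4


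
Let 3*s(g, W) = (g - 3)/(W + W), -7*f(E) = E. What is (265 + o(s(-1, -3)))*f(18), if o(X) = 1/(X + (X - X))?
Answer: -693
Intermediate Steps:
f(E) = -E/7
s(g, W) = (-3 + g)/(6*W) (s(g, W) = ((g - 3)/(W + W))/3 = ((-3 + g)/((2*W)))/3 = ((-3 + g)*(1/(2*W)))/3 = ((-3 + g)/(2*W))/3 = (-3 + g)/(6*W))
o(X) = 1/X (o(X) = 1/(X + 0) = 1/X)
(265 + o(s(-1, -3)))*f(18) = (265 + 1/((1/6)*(-3 - 1)/(-3)))*(-1/7*18) = (265 + 1/((1/6)*(-1/3)*(-4)))*(-18/7) = (265 + 1/(2/9))*(-18/7) = (265 + 9/2)*(-18/7) = (539/2)*(-18/7) = -693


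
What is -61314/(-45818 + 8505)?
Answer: 61314/37313 ≈ 1.6432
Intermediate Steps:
-61314/(-45818 + 8505) = -61314/(-37313) = -61314*(-1/37313) = 61314/37313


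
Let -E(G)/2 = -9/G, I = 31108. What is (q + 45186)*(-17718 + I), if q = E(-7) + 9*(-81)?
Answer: 4166713590/7 ≈ 5.9525e+8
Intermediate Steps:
E(G) = 18/G (E(G) = -(-18)/G = 18/G)
q = -5121/7 (q = 18/(-7) + 9*(-81) = 18*(-⅐) - 729 = -18/7 - 729 = -5121/7 ≈ -731.57)
(q + 45186)*(-17718 + I) = (-5121/7 + 45186)*(-17718 + 31108) = (311181/7)*13390 = 4166713590/7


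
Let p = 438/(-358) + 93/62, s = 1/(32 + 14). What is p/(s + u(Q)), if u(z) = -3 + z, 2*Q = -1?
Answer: -2277/28640 ≈ -0.079504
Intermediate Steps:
Q = -½ (Q = (½)*(-1) = -½ ≈ -0.50000)
s = 1/46 ≈ 0.021739
p = 99/358 (p = 438*(-1/358) + 93*(1/62) = -219/179 + 3/2 = 99/358 ≈ 0.27654)
p/(s + u(Q)) = 99/(358*(1/46 + (-3 - ½))) = 99/(358*(1/46 - 7/2)) = 99/(358*(-80/23)) = (99/358)*(-23/80) = -2277/28640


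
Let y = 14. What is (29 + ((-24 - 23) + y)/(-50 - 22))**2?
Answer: 499849/576 ≈ 867.79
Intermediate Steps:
(29 + ((-24 - 23) + y)/(-50 - 22))**2 = (29 + ((-24 - 23) + 14)/(-50 - 22))**2 = (29 + (-47 + 14)/(-72))**2 = (29 - 33*(-1/72))**2 = (29 + 11/24)**2 = (707/24)**2 = 499849/576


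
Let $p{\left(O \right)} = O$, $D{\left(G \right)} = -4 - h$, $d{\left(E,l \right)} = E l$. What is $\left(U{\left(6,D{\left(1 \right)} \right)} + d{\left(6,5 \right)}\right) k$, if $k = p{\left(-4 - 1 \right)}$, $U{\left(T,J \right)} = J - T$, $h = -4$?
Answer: $-120$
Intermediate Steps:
$D{\left(G \right)} = 0$ ($D{\left(G \right)} = -4 - -4 = -4 + 4 = 0$)
$k = -5$ ($k = -4 - 1 = -5$)
$\left(U{\left(6,D{\left(1 \right)} \right)} + d{\left(6,5 \right)}\right) k = \left(\left(0 - 6\right) + 6 \cdot 5\right) \left(-5\right) = \left(\left(0 - 6\right) + 30\right) \left(-5\right) = \left(-6 + 30\right) \left(-5\right) = 24 \left(-5\right) = -120$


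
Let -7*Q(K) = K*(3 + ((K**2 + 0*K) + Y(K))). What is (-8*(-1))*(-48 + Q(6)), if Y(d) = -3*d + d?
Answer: -3984/7 ≈ -569.14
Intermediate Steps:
Y(d) = -2*d
Q(K) = -K*(3 + K**2 - 2*K)/7 (Q(K) = -K*(3 + ((K**2 + 0*K) - 2*K))/7 = -K*(3 + ((K**2 + 0) - 2*K))/7 = -K*(3 + (K**2 - 2*K))/7 = -K*(3 + K**2 - 2*K)/7)
(-8*(-1))*(-48 + Q(6)) = (-8*(-1))*(-48 + (1/7)*6*(-3 - 1*6**2 + 2*6)) = 8*(-48 + (1/7)*6*(-3 - 1*36 + 12)) = 8*(-48 + (1/7)*6*(-3 - 36 + 12)) = 8*(-48 + (1/7)*6*(-27)) = 8*(-48 - 162/7) = 8*(-498/7) = -3984/7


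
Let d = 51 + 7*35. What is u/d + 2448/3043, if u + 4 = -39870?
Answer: -3547411/26492 ≈ -133.91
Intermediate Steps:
u = -39874 (u = -4 - 39870 = -39874)
d = 296 (d = 51 + 245 = 296)
u/d + 2448/3043 = -39874/296 + 2448/3043 = -39874*1/296 + 2448*(1/3043) = -19937/148 + 144/179 = -3547411/26492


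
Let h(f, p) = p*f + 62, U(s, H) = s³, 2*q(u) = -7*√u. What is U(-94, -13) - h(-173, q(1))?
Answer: -1662503/2 ≈ -8.3125e+5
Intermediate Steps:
q(u) = -7*√u/2 (q(u) = (-7*√u)/2 = -7*√u/2)
h(f, p) = 62 + f*p (h(f, p) = f*p + 62 = 62 + f*p)
U(-94, -13) - h(-173, q(1)) = (-94)³ - (62 - (-1211)*√1/2) = -830584 - (62 - (-1211)/2) = -830584 - (62 - 173*(-7/2)) = -830584 - (62 + 1211/2) = -830584 - 1*1335/2 = -830584 - 1335/2 = -1662503/2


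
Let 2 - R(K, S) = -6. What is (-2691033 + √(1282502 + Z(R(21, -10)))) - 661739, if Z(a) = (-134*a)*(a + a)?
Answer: -3352772 + 5*√50614 ≈ -3.3516e+6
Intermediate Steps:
R(K, S) = 8 (R(K, S) = 2 - 1*(-6) = 2 + 6 = 8)
Z(a) = -268*a² (Z(a) = (-134*a)*(2*a) = -268*a²)
(-2691033 + √(1282502 + Z(R(21, -10)))) - 661739 = (-2691033 + √(1282502 - 268*8²)) - 661739 = (-2691033 + √(1282502 - 268*64)) - 661739 = (-2691033 + √(1282502 - 17152)) - 661739 = (-2691033 + √1265350) - 661739 = (-2691033 + 5*√50614) - 661739 = -3352772 + 5*√50614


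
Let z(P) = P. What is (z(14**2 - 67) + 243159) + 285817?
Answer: 529105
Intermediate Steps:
(z(14**2 - 67) + 243159) + 285817 = ((14**2 - 67) + 243159) + 285817 = ((196 - 67) + 243159) + 285817 = (129 + 243159) + 285817 = 243288 + 285817 = 529105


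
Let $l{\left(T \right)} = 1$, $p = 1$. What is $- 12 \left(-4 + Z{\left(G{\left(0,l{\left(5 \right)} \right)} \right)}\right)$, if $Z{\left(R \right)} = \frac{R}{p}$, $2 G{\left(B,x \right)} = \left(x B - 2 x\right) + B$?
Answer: $60$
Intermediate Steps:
$G{\left(B,x \right)} = \frac{B}{2} - x + \frac{B x}{2}$ ($G{\left(B,x \right)} = \frac{\left(x B - 2 x\right) + B}{2} = \frac{\left(B x - 2 x\right) + B}{2} = \frac{\left(- 2 x + B x\right) + B}{2} = \frac{B - 2 x + B x}{2} = \frac{B}{2} - x + \frac{B x}{2}$)
$Z{\left(R \right)} = R$ ($Z{\left(R \right)} = \frac{R}{1} = R 1 = R$)
$- 12 \left(-4 + Z{\left(G{\left(0,l{\left(5 \right)} \right)} \right)}\right) = - 12 \left(-4 + \left(\frac{1}{2} \cdot 0 - 1 + \frac{1}{2} \cdot 0 \cdot 1\right)\right) = - 12 \left(-4 + \left(0 - 1 + 0\right)\right) = - 12 \left(-4 - 1\right) = \left(-12\right) \left(-5\right) = 60$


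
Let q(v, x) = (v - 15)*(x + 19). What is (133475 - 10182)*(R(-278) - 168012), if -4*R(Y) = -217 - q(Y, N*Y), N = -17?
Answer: -63561116997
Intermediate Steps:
q(v, x) = (-15 + v)*(19 + x)
R(Y) = -17 - 17*Y**2/4 + 137*Y/2 (R(Y) = -(-217 - (-285 - (-255)*Y + 19*Y + Y*(-17*Y)))/4 = -(-217 - (-285 + 255*Y + 19*Y - 17*Y**2))/4 = -(-217 - (-285 - 17*Y**2 + 274*Y))/4 = -(-217 + (285 - 274*Y + 17*Y**2))/4 = -(68 - 274*Y + 17*Y**2)/4 = -17 - 17*Y**2/4 + 137*Y/2)
(133475 - 10182)*(R(-278) - 168012) = (133475 - 10182)*((-17 - 17/4*(-278)**2 + (137/2)*(-278)) - 168012) = 123293*((-17 - 17/4*77284 - 19043) - 168012) = 123293*((-17 - 328457 - 19043) - 168012) = 123293*(-347517 - 168012) = 123293*(-515529) = -63561116997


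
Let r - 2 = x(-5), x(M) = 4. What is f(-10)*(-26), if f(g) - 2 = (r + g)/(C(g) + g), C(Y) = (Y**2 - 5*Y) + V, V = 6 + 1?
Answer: -7540/147 ≈ -51.293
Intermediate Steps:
V = 7
C(Y) = 7 + Y**2 - 5*Y (C(Y) = (Y**2 - 5*Y) + 7 = 7 + Y**2 - 5*Y)
r = 6 (r = 2 + 4 = 6)
f(g) = 2 + (6 + g)/(7 + g**2 - 4*g) (f(g) = 2 + (6 + g)/((7 + g**2 - 5*g) + g) = 2 + (6 + g)/(7 + g**2 - 4*g))
f(-10)*(-26) = ((20 - 7*(-10) + 2*(-10)**2)/(7 + (-10)**2 - 4*(-10)))*(-26) = ((20 + 70 + 2*100)/(7 + 100 + 40))*(-26) = ((20 + 70 + 200)/147)*(-26) = ((1/147)*290)*(-26) = (290/147)*(-26) = -7540/147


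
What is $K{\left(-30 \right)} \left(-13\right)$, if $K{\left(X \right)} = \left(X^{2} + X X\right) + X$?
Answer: $-23010$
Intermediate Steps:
$K{\left(X \right)} = X + 2 X^{2}$ ($K{\left(X \right)} = \left(X^{2} + X^{2}\right) + X = 2 X^{2} + X = X + 2 X^{2}$)
$K{\left(-30 \right)} \left(-13\right) = - 30 \left(1 + 2 \left(-30\right)\right) \left(-13\right) = - 30 \left(1 - 60\right) \left(-13\right) = \left(-30\right) \left(-59\right) \left(-13\right) = 1770 \left(-13\right) = -23010$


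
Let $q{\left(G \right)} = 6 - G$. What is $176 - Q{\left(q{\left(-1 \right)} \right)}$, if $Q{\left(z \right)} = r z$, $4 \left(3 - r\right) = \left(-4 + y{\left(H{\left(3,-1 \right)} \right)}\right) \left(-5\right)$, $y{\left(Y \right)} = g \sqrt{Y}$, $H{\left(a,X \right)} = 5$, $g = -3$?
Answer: $190 + \frac{105 \sqrt{5}}{4} \approx 248.7$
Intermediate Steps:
$y{\left(Y \right)} = - 3 \sqrt{Y}$
$r = -2 - \frac{15 \sqrt{5}}{4}$ ($r = 3 - \frac{\left(-4 - 3 \sqrt{5}\right) \left(-5\right)}{4} = 3 - \frac{20 + 15 \sqrt{5}}{4} = 3 - \left(5 + \frac{15 \sqrt{5}}{4}\right) = -2 - \frac{15 \sqrt{5}}{4} \approx -10.385$)
$Q{\left(z \right)} = z \left(-2 - \frac{15 \sqrt{5}}{4}\right)$ ($Q{\left(z \right)} = \left(-2 - \frac{15 \sqrt{5}}{4}\right) z = z \left(-2 - \frac{15 \sqrt{5}}{4}\right)$)
$176 - Q{\left(q{\left(-1 \right)} \right)} = 176 - \frac{\left(6 - -1\right) \left(-8 - 15 \sqrt{5}\right)}{4} = 176 - \frac{\left(6 + 1\right) \left(-8 - 15 \sqrt{5}\right)}{4} = 176 - \frac{1}{4} \cdot 7 \left(-8 - 15 \sqrt{5}\right) = 176 - \left(-14 - \frac{105 \sqrt{5}}{4}\right) = 176 + \left(14 + \frac{105 \sqrt{5}}{4}\right) = 190 + \frac{105 \sqrt{5}}{4}$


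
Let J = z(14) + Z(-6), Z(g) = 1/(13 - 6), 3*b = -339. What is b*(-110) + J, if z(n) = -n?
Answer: 86913/7 ≈ 12416.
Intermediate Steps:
b = -113 (b = (⅓)*(-339) = -113)
Z(g) = ⅐ (Z(g) = 1/7 = ⅐)
J = -97/7 (J = -1*14 + ⅐ = -14 + ⅐ = -97/7 ≈ -13.857)
b*(-110) + J = -113*(-110) - 97/7 = 12430 - 97/7 = 86913/7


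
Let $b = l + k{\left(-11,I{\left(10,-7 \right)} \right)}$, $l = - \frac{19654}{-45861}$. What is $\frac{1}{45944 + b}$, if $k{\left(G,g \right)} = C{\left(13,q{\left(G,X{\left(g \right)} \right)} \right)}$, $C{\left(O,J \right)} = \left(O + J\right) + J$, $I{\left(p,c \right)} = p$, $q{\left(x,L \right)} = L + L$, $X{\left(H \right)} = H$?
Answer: $\frac{45861}{2109488071} \approx 2.174 \cdot 10^{-5}$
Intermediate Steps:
$q{\left(x,L \right)} = 2 L$
$C{\left(O,J \right)} = O + 2 J$ ($C{\left(O,J \right)} = \left(J + O\right) + J = O + 2 J$)
$k{\left(G,g \right)} = 13 + 4 g$ ($k{\left(G,g \right)} = 13 + 2 \cdot 2 g = 13 + 4 g$)
$l = \frac{19654}{45861}$ ($l = \left(-19654\right) \left(- \frac{1}{45861}\right) = \frac{19654}{45861} \approx 0.42856$)
$b = \frac{2450287}{45861}$ ($b = \frac{19654}{45861} + \left(13 + 4 \cdot 10\right) = \frac{19654}{45861} + \left(13 + 40\right) = \frac{19654}{45861} + 53 = \frac{2450287}{45861} \approx 53.429$)
$\frac{1}{45944 + b} = \frac{1}{45944 + \frac{2450287}{45861}} = \frac{1}{\frac{2109488071}{45861}} = \frac{45861}{2109488071}$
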